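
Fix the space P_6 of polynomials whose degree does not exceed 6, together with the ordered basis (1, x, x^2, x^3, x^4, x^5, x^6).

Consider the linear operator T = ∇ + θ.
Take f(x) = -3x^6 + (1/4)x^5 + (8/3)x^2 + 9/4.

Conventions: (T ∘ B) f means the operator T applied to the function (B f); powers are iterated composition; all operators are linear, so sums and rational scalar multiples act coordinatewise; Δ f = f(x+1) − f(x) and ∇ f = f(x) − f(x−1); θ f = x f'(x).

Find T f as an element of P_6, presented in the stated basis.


∇ f = -18x^5 + (185/4)x^4 - (125/2)x^3 + (95/2)x^2 - (167/12)x + 7/12
θ f = -18x^6 + (5/4)x^5 + (16/3)x^2
(∇ + θ) f = -18x^6 - (67/4)x^5 + (185/4)x^4 - (125/2)x^3 + (317/6)x^2 - (167/12)x + 7/12

the image equals g(x) = -18x^6 - (67/4)x^5 + (185/4)x^4 - (125/2)x^3 + (317/6)x^2 - (167/12)x + 7/12


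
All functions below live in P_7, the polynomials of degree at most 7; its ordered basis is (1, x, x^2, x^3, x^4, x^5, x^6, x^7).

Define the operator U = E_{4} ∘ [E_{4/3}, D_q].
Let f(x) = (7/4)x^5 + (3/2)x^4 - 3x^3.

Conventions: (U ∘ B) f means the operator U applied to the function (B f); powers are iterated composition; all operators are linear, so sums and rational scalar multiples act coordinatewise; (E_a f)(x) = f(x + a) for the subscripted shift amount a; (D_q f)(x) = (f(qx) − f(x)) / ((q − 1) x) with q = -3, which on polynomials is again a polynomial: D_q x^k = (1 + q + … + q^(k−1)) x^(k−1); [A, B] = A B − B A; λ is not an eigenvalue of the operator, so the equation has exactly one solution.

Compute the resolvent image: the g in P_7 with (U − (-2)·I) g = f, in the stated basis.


write g with unknown coordinates in the stated basis and equate coefficients in (U − (-2)·I) g = f
solving from the highest basis element down gives g = (7/8)x^5 + (3/4)x^4 - (1213/6)x^3 - (23348/9)x^2 - 8668x - 993248/81
check: U g = (1204/3)x^3 + (46696/9)x^2 + 17336x + 1986496/81
so U g − (-2)·g = (7/4)x^5 + (3/2)x^4 - 3x^3 = f ✓

g(x) = (7/8)x^5 + (3/4)x^4 - (1213/6)x^3 - (23348/9)x^2 - 8668x - 993248/81


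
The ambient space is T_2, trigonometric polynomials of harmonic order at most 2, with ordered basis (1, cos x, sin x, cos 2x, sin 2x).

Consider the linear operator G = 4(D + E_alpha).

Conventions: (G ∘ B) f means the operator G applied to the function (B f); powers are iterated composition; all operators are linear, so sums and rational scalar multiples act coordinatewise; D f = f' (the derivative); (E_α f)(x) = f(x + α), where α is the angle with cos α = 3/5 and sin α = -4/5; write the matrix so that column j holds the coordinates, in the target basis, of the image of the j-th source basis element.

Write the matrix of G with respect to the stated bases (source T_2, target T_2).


image of 1: 4
image of cos x: (12/5)cos x - (4/5)sin x
image of sin x: (4/5)cos x + (12/5)sin x
image of cos 2x: -(28/25)cos 2x - (104/25)sin 2x
image of sin 2x: (104/25)cos 2x - (28/25)sin 2x
each image's coordinates form column j of the matrix

the matrix is [[4, 0, 0, 0, 0]; [0, 12/5, 4/5, 0, 0]; [0, -4/5, 12/5, 0, 0]; [0, 0, 0, -28/25, 104/25]; [0, 0, 0, -104/25, -28/25]] (rows listed top to bottom)


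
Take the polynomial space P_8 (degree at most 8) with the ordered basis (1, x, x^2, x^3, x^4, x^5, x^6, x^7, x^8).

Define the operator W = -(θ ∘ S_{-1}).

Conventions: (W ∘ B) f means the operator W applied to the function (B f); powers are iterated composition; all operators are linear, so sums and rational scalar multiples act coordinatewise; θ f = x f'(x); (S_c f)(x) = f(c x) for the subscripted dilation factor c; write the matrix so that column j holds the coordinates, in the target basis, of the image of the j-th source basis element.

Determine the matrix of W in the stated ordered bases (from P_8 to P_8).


image of 1: 0
image of x: x
image of x^2: -2x^2
image of x^3: 3x^3
image of x^4: -4x^4
image of x^5: 5x^5
image of x^6: -6x^6
image of x^7: 7x^7
image of x^8: -8x^8
each image's coordinates form column j of the matrix

the matrix is [[0, 0, 0, 0, 0, 0, 0, 0, 0]; [0, 1, 0, 0, 0, 0, 0, 0, 0]; [0, 0, -2, 0, 0, 0, 0, 0, 0]; [0, 0, 0, 3, 0, 0, 0, 0, 0]; [0, 0, 0, 0, -4, 0, 0, 0, 0]; [0, 0, 0, 0, 0, 5, 0, 0, 0]; [0, 0, 0, 0, 0, 0, -6, 0, 0]; [0, 0, 0, 0, 0, 0, 0, 7, 0]; [0, 0, 0, 0, 0, 0, 0, 0, -8]] (rows listed top to bottom)


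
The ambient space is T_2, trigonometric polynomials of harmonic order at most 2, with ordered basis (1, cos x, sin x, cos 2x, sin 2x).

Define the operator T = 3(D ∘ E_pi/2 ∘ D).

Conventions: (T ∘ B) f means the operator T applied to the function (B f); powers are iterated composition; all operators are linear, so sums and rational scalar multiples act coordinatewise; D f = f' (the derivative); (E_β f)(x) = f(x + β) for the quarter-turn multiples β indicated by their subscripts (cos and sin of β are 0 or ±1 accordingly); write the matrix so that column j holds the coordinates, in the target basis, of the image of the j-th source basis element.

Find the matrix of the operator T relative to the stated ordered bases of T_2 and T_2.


image of 1: 0
image of cos x: 3sin x
image of sin x: -3cos x
image of cos 2x: 12cos 2x
image of sin 2x: 12sin 2x
each image's coordinates form column j of the matrix

the matrix is [[0, 0, 0, 0, 0]; [0, 0, -3, 0, 0]; [0, 3, 0, 0, 0]; [0, 0, 0, 12, 0]; [0, 0, 0, 0, 12]] (rows listed top to bottom)


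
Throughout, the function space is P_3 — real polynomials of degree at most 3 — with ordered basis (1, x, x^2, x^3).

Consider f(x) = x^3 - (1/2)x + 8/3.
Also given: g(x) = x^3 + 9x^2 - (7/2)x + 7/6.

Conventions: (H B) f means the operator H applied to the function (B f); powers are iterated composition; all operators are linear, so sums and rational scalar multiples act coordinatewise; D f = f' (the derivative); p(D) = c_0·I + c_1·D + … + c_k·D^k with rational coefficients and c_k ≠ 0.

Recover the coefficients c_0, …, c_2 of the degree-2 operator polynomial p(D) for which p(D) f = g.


D^0 f = x^3 - (1/2)x + 8/3
D^1 f = 3x^2 - 1/2
D^2 f = 6x
matching coefficients of g against c_0 f + c_1 Df + … from the top degree down determines the c_i
solution: c_0 = 1, c_1 = 3, c_2 = -1/2

c_0 = 1, c_1 = 3, c_2 = -1/2


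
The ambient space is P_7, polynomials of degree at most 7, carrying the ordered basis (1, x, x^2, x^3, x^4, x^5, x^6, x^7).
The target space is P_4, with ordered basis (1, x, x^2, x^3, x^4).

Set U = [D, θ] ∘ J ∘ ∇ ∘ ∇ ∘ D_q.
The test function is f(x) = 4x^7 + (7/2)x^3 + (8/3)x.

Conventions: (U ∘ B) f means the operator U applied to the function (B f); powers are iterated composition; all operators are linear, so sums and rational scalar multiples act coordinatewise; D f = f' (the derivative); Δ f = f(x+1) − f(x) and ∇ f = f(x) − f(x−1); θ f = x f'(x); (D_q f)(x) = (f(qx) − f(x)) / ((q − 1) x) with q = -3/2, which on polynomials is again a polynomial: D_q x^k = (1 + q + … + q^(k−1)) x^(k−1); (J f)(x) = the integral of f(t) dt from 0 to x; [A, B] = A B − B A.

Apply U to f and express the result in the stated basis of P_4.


D_q f = (463/16)x^6 + (49/8)x^2 + 8/3
∇ D_q f = (1389/8)x^5 - (6945/16)x^4 + (2315/4)x^3 - (6945/16)x^2 + (1487/8)x - 561/16
∇ ∇ D_q f = (6945/8)x^4 - (6945/2)x^3 + (48615/8)x^2 - (20835/4)x + 14451/8
J (∇ ∘ ∇ ∘ D_q) f = (1389/8)x^5 - (6945/8)x^4 + (16205/8)x^3 - (20835/8)x^2 + (14451/8)x
θ J (∇ ∘ ∇ ∘ D_q) f = (6945/8)x^5 - (6945/2)x^4 + (48615/8)x^3 - (20835/4)x^2 + (14451/8)x
D θ J (∇ ∘ ∇ ∘ D_q) f = (34725/8)x^4 - 13890x^3 + (145845/8)x^2 - (20835/2)x + 14451/8
D J (∇ ∘ ∇ ∘ D_q) f = (6945/8)x^4 - (6945/2)x^3 + (48615/8)x^2 - (20835/4)x + 14451/8
θ D J (∇ ∘ ∇ ∘ D_q) f = (6945/2)x^4 - (20835/2)x^3 + (48615/4)x^2 - (20835/4)x
[D, θ] J (∇ ∘ ∇ ∘ D_q) f = (6945/8)x^4 - (6945/2)x^3 + (48615/8)x^2 - (20835/4)x + 14451/8

the result is g(x) = (6945/8)x^4 - (6945/2)x^3 + (48615/8)x^2 - (20835/4)x + 14451/8


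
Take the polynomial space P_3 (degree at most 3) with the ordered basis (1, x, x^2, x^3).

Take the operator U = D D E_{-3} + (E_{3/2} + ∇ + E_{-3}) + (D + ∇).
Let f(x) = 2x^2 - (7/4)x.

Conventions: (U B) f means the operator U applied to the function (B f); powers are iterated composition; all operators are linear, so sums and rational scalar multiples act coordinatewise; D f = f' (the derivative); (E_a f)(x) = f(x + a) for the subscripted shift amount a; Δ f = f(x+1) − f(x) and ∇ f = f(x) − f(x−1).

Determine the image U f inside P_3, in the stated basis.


the result is g(x) = 4x^2 + (5/2)x + 159/8

E_{-3} f = 2x^2 - (55/4)x + 93/4
D E_{-3} f = 4x - 55/4
D D E_{-3} f = 4
E_{3/2} f = 2x^2 + (17/4)x + 15/8
∇ f = 4x - 15/4
E_{-3} f = 2x^2 - (55/4)x + 93/4
(E_{3/2} + ∇ + E_{-3}) f = 4x^2 - (11/2)x + 171/8
D f = 4x - 7/4
∇ f = 4x - 15/4
(D + ∇) f = 8x - 11/2
(D D E_{-3} + (E_{3/2} + ∇ + E_{-3}) + (D + ∇)) f = 4x^2 + (5/2)x + 159/8


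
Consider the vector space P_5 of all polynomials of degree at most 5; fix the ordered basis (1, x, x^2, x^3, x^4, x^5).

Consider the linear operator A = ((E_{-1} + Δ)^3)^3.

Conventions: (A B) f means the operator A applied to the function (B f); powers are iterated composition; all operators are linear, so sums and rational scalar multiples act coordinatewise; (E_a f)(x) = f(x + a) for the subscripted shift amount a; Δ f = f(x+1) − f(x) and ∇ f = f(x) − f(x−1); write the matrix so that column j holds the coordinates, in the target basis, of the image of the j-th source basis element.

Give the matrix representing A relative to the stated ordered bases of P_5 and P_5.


image of 1: 1
image of x: x
image of x^2: x^2 + 18
image of x^3: x^3 + 54x
image of x^4: x^4 + 108x^2 + 882
image of x^5: x^5 + 180x^3 + 4410x
each image's coordinates form column j of the matrix

the matrix is [[1, 0, 18, 0, 882, 0]; [0, 1, 0, 54, 0, 4410]; [0, 0, 1, 0, 108, 0]; [0, 0, 0, 1, 0, 180]; [0, 0, 0, 0, 1, 0]; [0, 0, 0, 0, 0, 1]] (rows listed top to bottom)


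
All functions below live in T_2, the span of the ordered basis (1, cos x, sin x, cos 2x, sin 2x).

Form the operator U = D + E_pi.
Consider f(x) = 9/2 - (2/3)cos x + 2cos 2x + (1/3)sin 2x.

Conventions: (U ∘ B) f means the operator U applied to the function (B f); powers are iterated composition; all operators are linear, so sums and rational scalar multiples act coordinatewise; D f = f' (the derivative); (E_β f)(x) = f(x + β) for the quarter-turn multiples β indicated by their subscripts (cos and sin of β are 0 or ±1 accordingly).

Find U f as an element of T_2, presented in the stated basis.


g(x) = 9/2 + (2/3)cos x + (2/3)sin x + (8/3)cos 2x - (11/3)sin 2x

D f = (2/3)sin x + (2/3)cos 2x - 4sin 2x
E_pi f = 9/2 + (2/3)cos x + 2cos 2x + (1/3)sin 2x
(D + E_pi) f = 9/2 + (2/3)cos x + (2/3)sin x + (8/3)cos 2x - (11/3)sin 2x


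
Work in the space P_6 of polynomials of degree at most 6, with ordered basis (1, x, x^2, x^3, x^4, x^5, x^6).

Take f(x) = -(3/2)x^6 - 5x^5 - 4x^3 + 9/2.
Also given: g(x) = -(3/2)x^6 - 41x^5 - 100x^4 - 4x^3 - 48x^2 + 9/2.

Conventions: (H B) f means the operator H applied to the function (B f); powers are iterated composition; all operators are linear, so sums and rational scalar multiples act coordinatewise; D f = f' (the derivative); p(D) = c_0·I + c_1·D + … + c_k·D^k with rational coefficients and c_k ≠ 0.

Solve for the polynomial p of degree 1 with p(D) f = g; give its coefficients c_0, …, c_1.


c_0 = 1, c_1 = 4

D^0 f = -(3/2)x^6 - 5x^5 - 4x^3 + 9/2
D^1 f = -9x^5 - 25x^4 - 12x^2
matching coefficients of g against c_0 f + c_1 Df + … from the top degree down determines the c_i
solution: c_0 = 1, c_1 = 4


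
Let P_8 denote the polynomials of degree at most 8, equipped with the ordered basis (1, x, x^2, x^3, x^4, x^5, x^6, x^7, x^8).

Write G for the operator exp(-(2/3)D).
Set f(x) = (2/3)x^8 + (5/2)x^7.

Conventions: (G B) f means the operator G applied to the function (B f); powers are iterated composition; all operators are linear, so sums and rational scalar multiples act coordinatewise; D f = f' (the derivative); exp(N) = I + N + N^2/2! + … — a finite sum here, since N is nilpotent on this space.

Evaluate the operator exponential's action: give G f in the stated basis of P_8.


g(x) = (2/3)x^8 - (19/18)x^7 - (91/27)x^6 + (994/81)x^5 - (4060/243)x^4 + (9016/729)x^3 - (11536/2187)x^2 + (8032/6561)x - 2368/19683

order-1 term: -(32/9)x^7 - (35/3)x^6
order-2 term: (224/27)x^6 + (70/3)x^5
order-3 term: -(896/81)x^5 - (700/27)x^4
order-4 term: (2240/243)x^4 + (1400/81)x^3
order-5 term: -(3584/729)x^3 - (560/81)x^2
order-6 term: (3584/2187)x^2 + (1120/729)x
order-7 term: -(2048/6561)x - 320/2187
order-8 term: 512/19683
the series for exp(-(2/3)D) f terminates at order 8
exp(-(2/3)D) f = (2/3)x^8 - (19/18)x^7 - (91/27)x^6 + (994/81)x^5 - (4060/243)x^4 + (9016/729)x^3 - (11536/2187)x^2 + (8032/6561)x - 2368/19683


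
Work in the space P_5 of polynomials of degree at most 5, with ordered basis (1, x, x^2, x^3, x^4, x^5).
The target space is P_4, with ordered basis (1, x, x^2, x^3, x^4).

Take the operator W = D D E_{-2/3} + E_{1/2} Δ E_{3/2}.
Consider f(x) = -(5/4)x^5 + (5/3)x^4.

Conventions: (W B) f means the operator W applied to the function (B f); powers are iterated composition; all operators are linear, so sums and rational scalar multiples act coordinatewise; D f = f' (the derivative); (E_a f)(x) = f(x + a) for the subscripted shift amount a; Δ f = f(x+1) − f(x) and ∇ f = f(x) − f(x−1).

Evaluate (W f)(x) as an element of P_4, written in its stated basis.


E_{-2/3} f = -(5/4)x^5 + (35/6)x^4 - 10x^3 + (220/27)x^2 - (260/81)x + 40/81
D E_{-2/3} f = -(25/4)x^4 + (70/3)x^3 - 30x^2 + (440/27)x - 260/81
D D E_{-2/3} f = -25x^3 + 70x^2 - 60x + 440/27
E_{3/2} f = -(5/4)x^5 - (185/24)x^4 - (145/8)x^3 - (315/16)x^2 - (585/64)x - 135/128
Δ E_{3/2} f = -(25/4)x^4 - (130/3)x^3 - (905/8)x^2 - (785/6)x - 10735/192
E_{1/2} Δ E_{3/2} f = -(25/4)x^4 - (335/6)x^3 - (375/2)x^2 - (3355/12)x - 1865/12
(D D E_{-2/3} + E_{1/2} Δ E_{3/2}) f = -(25/4)x^4 - (485/6)x^3 - (235/2)x^2 - (4075/12)x - 15025/108

the result is g(x) = -(25/4)x^4 - (485/6)x^3 - (235/2)x^2 - (4075/12)x - 15025/108


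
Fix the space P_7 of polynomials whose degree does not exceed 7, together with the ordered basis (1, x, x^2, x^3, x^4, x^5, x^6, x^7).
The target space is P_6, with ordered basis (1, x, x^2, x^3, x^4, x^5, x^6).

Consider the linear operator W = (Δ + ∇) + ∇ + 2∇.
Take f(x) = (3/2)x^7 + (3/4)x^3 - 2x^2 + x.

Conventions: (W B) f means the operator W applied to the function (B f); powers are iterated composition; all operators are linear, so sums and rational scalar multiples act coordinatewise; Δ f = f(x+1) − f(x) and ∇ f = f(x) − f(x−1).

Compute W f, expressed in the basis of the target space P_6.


Δ f = (21/2)x^6 + (63/2)x^5 + (105/2)x^4 + (105/2)x^3 + (135/4)x^2 + (35/4)x + 5/4
∇ f = (21/2)x^6 - (63/2)x^5 + (105/2)x^4 - (105/2)x^3 + (135/4)x^2 - (67/4)x + 21/4
(Δ + ∇) f = 21x^6 + 105x^4 + (135/2)x^2 - 8x + 13/2
∇ f = (21/2)x^6 - (63/2)x^5 + (105/2)x^4 - (105/2)x^3 + (135/4)x^2 - (67/4)x + 21/4
∇ f = (21/2)x^6 - (63/2)x^5 + (105/2)x^4 - (105/2)x^3 + (135/4)x^2 - (67/4)x + 21/4
(2∇) f = 21x^6 - 63x^5 + 105x^4 - 105x^3 + (135/2)x^2 - (67/2)x + 21/2
((Δ + ∇) + ∇ + 2∇) f = (105/2)x^6 - (189/2)x^5 + (525/2)x^4 - (315/2)x^3 + (675/4)x^2 - (233/4)x + 89/4

g(x) = (105/2)x^6 - (189/2)x^5 + (525/2)x^4 - (315/2)x^3 + (675/4)x^2 - (233/4)x + 89/4


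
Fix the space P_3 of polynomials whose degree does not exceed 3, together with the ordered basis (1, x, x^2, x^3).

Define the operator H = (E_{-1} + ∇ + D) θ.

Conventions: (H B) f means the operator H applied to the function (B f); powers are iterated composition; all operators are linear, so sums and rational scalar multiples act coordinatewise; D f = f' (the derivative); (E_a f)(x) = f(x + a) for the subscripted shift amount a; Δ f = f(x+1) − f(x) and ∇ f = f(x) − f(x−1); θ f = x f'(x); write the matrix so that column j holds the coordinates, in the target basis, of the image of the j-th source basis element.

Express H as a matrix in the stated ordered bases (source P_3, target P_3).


the matrix is [[0, 1, 0, 0]; [0, 1, 4, 0]; [0, 0, 2, 9]; [0, 0, 0, 3]] (rows listed top to bottom)

image of 1: 0
image of x: x + 1
image of x^2: 2x^2 + 4x
image of x^3: 3x^3 + 9x^2
each image's coordinates form column j of the matrix


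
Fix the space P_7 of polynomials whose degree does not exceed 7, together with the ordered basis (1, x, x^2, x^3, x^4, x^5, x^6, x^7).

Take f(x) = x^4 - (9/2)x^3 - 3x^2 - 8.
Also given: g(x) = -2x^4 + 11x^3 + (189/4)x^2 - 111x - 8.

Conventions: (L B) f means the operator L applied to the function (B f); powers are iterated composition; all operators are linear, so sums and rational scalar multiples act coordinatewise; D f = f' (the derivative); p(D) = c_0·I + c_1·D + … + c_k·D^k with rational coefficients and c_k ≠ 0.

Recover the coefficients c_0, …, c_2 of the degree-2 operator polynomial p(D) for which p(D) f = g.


D^0 f = x^4 - (9/2)x^3 - 3x^2 - 8
D^1 f = 4x^3 - (27/2)x^2 - 6x
D^2 f = 12x^2 - 27x - 6
matching coefficients of g against c_0 f + c_1 Df + … from the top degree down determines the c_i
solution: c_0 = -2, c_1 = 1/2, c_2 = 4

p(D) = -2·I + (1/2)·D + 4·D^2, i.e. c_0 = -2, c_1 = 1/2, c_2 = 4


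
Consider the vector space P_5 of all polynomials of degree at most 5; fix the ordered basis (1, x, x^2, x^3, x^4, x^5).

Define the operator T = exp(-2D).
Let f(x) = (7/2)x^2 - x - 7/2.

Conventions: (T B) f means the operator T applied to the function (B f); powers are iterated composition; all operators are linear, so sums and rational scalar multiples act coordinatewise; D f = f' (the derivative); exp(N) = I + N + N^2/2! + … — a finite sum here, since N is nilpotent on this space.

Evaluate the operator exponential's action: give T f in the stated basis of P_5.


g(x) = (7/2)x^2 - 15x + 25/2

order-1 term: -14x + 2
order-2 term: 14
the series for exp(-2D) f terminates at order 2
exp(-2D) f = (7/2)x^2 - 15x + 25/2


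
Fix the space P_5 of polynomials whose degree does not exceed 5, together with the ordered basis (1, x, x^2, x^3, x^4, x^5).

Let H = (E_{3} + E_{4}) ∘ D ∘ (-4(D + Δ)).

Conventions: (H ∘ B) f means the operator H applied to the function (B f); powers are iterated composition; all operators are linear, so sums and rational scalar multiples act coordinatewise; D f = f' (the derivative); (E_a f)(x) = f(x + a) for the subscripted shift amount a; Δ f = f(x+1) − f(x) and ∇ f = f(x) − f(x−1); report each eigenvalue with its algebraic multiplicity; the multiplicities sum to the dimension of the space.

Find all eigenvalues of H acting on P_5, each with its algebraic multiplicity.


λ = 0 (multiplicity 6)

image of 1: 0
image of x: 0
image of x^2: -32
image of x^3: -96x - 360
image of x^4: -192x^2 - 1440x - 2768
image of x^5: -320x^3 - 3600x^2 - 13840x - 18160
the matrix is upper triangular; its diagonal is (0, 0, 0, 0, 0, 0)
for a triangular matrix the eigenvalues are the diagonal entries, with algebraic multiplicity their repetition count


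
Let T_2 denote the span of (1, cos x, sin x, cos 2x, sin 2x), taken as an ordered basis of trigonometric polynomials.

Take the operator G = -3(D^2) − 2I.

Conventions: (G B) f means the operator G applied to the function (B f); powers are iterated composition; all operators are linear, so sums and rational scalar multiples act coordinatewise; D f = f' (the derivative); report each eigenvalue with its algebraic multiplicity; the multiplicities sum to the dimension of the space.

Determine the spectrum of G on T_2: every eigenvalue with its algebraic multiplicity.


λ = -2 (multiplicity 1), λ = 1 (multiplicity 2), λ = 10 (multiplicity 2)

image of 1: -2
image of cos x: cos x
image of sin x: sin x
image of cos 2x: 10cos 2x
image of sin 2x: 10sin 2x
the matrix is diagonal; its diagonal is (-2, 1, 1, 10, 10)
for a triangular matrix the eigenvalues are the diagonal entries, with algebraic multiplicity their repetition count


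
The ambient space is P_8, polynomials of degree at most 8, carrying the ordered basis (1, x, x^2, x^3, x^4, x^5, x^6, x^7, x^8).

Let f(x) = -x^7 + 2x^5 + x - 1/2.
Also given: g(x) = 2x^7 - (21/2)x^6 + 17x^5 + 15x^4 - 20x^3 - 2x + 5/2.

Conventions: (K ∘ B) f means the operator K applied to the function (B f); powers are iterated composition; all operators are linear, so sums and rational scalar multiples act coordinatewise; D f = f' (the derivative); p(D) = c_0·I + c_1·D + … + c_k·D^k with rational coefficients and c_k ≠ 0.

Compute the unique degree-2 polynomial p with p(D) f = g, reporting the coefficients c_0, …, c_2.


c_0 = -2, c_1 = 3/2, c_2 = -1/2

D^0 f = -x^7 + 2x^5 + x - 1/2
D^1 f = -7x^6 + 10x^4 + 1
D^2 f = -42x^5 + 40x^3
matching coefficients of g against c_0 f + c_1 Df + … from the top degree down determines the c_i
solution: c_0 = -2, c_1 = 3/2, c_2 = -1/2


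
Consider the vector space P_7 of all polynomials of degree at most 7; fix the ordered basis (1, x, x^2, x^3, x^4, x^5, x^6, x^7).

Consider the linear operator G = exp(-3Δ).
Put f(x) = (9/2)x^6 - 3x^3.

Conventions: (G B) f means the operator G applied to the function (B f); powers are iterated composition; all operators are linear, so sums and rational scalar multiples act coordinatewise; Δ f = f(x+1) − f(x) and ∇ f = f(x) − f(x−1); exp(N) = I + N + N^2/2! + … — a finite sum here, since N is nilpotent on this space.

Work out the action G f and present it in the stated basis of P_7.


the result is g(x) = (9/2)x^6 - 81x^5 + 405x^4 - 273x^3 - (2781/2)x^2 + 594x + 1773/2

order-1 term: -81x^5 - (405/2)x^4 - 270x^3 - (351/2)x^2 - 54x - 9/2
order-2 term: (1215/2)x^4 + 2430x^3 + (8505/2)x^2 + 3564x + 2349/2
order-3 term: -2430x^3 - 10935x^2 - 18225x - 10854
order-4 term: (10935/2)x^2 + 21870x + 47385/2
order-5 term: -6561x - 32805/2
order-6 term: 6561/2
the series for exp(-3Δ) f terminates at order 6
exp(-3Δ) f = (9/2)x^6 - 81x^5 + 405x^4 - 273x^3 - (2781/2)x^2 + 594x + 1773/2


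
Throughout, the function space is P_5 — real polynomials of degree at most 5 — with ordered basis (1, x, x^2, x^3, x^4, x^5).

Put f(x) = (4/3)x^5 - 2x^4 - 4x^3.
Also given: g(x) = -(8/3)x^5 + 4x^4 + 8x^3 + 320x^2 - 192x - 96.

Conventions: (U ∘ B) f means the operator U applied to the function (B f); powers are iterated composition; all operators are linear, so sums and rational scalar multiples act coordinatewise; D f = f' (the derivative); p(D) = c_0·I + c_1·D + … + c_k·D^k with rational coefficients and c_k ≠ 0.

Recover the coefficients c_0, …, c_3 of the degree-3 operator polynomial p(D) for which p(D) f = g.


D^0 f = (4/3)x^5 - 2x^4 - 4x^3
D^1 f = (20/3)x^4 - 8x^3 - 12x^2
D^2 f = (80/3)x^3 - 24x^2 - 24x
D^3 f = 80x^2 - 48x - 24
matching coefficients of g against c_0 f + c_1 Df + … from the top degree down determines the c_i
solution: c_0 = -2, c_1 = 0, c_2 = 0, c_3 = 4

c_0 = -2, c_1 = 0, c_2 = 0, c_3 = 4


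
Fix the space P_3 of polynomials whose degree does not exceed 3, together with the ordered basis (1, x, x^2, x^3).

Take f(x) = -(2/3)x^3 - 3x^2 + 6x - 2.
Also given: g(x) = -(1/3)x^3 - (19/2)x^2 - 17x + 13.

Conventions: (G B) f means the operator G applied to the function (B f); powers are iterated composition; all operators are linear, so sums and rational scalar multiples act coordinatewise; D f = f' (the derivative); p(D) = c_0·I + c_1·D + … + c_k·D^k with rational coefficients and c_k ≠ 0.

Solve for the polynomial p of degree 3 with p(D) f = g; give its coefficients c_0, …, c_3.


D^0 f = -(2/3)x^3 - 3x^2 + 6x - 2
D^1 f = -2x^2 - 6x + 6
D^2 f = -4x - 6
D^3 f = -4
matching coefficients of g against c_0 f + c_1 Df + … from the top degree down determines the c_i
solution: c_0 = 1/2, c_1 = 4, c_2 = -1, c_3 = 4

p(D) = (1/2)·I + 4·D − D^2 + 4·D^3, i.e. c_0 = 1/2, c_1 = 4, c_2 = -1, c_3 = 4


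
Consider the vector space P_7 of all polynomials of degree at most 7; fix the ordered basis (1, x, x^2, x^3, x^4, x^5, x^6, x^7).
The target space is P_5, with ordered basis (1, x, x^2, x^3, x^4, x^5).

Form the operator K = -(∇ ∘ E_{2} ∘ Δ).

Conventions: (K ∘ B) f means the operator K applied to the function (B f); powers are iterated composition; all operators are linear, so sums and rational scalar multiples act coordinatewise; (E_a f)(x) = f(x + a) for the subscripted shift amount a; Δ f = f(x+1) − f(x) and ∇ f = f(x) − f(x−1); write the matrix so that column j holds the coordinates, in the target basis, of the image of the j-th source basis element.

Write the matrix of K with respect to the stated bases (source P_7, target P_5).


the matrix is [[0, 0, -2, -12, -50, -180, -602, -1932]; [0, 0, 0, -6, -48, -250, -1080, -4214]; [0, 0, 0, 0, -12, -120, -750, -3780]; [0, 0, 0, 0, 0, -20, -240, -1750]; [0, 0, 0, 0, 0, 0, -30, -420]; [0, 0, 0, 0, 0, 0, 0, -42]] (rows listed top to bottom)

image of 1: 0
image of x: 0
image of x^2: -2
image of x^3: -6x - 12
image of x^4: -12x^2 - 48x - 50
image of x^5: -20x^3 - 120x^2 - 250x - 180
image of x^6: -30x^4 - 240x^3 - 750x^2 - 1080x - 602
image of x^7: -42x^5 - 420x^4 - 1750x^3 - 3780x^2 - 4214x - 1932
each image's coordinates form column j of the matrix


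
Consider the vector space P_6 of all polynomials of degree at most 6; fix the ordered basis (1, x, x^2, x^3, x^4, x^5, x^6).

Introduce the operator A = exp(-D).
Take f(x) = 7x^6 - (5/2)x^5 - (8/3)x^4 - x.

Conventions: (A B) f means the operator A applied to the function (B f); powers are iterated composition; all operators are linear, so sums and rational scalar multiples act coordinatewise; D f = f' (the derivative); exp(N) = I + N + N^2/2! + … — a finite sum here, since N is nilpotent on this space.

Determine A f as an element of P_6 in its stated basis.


the result is g(x) = 7x^6 - (89/2)x^5 + (689/6)x^4 - (463/3)x^3 + 114x^2 - (269/6)x + 47/6

order-1 term: -42x^5 + (25/2)x^4 + (32/3)x^3 + 1
order-2 term: 105x^4 - 25x^3 - 16x^2
order-3 term: -140x^3 + 25x^2 + (32/3)x
order-4 term: 105x^2 - (25/2)x - 8/3
order-5 term: -42x + 5/2
order-6 term: 7
the series for exp(-D) f terminates at order 6
exp(-D) f = 7x^6 - (89/2)x^5 + (689/6)x^4 - (463/3)x^3 + 114x^2 - (269/6)x + 47/6


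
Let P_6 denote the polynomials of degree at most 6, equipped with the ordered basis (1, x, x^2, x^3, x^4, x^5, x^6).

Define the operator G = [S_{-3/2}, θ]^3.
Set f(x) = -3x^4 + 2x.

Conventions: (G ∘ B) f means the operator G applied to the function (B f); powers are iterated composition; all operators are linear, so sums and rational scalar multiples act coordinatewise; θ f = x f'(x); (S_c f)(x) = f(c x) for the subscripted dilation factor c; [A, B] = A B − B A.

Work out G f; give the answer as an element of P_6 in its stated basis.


the result is g(x) = 0

θ f = -12x^4 + 2x
S_{-3/2} θ f = -(243/4)x^4 - 3x
S_{-3/2} f = -(243/16)x^4 - 3x
θ S_{-3/2} f = -(243/4)x^4 - 3x
[S_{-3/2}, θ] f = 0
θ [S_{-3/2}, θ] f = 0
S_{-3/2} θ [S_{-3/2}, θ] f = 0
S_{-3/2} [S_{-3/2}, θ] f = 0
θ S_{-3/2} [S_{-3/2}, θ] f = 0
[S_{-3/2}, θ] [S_{-3/2}, θ] f = 0
θ [S_{-3/2}, θ] [S_{-3/2}, θ] f = 0
S_{-3/2} θ [S_{-3/2}, θ] [S_{-3/2}, θ] f = 0
S_{-3/2} [S_{-3/2}, θ] [S_{-3/2}, θ] f = 0
θ S_{-3/2} [S_{-3/2}, θ] [S_{-3/2}, θ] f = 0
[S_{-3/2}, θ] [S_{-3/2}, θ] [S_{-3/2}, θ] f = 0


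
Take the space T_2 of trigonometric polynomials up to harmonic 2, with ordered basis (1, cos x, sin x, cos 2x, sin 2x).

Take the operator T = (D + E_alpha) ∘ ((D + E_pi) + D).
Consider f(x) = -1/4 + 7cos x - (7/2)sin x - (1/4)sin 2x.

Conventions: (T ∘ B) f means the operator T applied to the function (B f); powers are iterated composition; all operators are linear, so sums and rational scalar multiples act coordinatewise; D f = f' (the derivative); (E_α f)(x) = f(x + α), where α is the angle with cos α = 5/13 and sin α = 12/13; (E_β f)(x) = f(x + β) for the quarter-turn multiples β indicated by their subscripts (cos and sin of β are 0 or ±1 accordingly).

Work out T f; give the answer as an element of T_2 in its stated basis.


g(x) = -1/4 - (665/26)cos x + (595/26)sin x + (9/338)cos 2x + (1951/676)sin 2x

D f = -(7/2)cos x - 7sin x - (1/2)cos 2x
E_pi f = -1/4 - 7cos x + (7/2)sin x - (1/4)sin 2x
(D + E_pi) f = -1/4 - (21/2)cos x - (7/2)sin x - (1/2)cos 2x - (1/4)sin 2x
D f = -(7/2)cos x - 7sin x - (1/2)cos 2x
((D + E_pi) + D) f = -1/4 - 14cos x - (21/2)sin x - cos 2x - (1/4)sin 2x
D ((D + E_pi) + D) f = -(21/2)cos x + 14sin x - (1/2)cos 2x + 2sin 2x
E_alpha ((D + E_pi) + D) f = -1/4 - (196/13)cos x + (231/26)sin x + (89/169)cos 2x + (599/676)sin 2x
(D + E_alpha) ((D + E_pi) + D) f = -1/4 - (665/26)cos x + (595/26)sin x + (9/338)cos 2x + (1951/676)sin 2x


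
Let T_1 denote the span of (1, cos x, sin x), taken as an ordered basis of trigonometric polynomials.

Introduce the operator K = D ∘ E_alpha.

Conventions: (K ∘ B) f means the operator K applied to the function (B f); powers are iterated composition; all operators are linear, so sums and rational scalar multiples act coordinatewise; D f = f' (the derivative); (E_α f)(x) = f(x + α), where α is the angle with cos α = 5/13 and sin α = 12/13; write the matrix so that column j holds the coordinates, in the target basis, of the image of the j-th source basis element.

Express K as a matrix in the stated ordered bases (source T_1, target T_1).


the matrix is [[0, 0, 0]; [0, -12/13, 5/13]; [0, -5/13, -12/13]] (rows listed top to bottom)

image of 1: 0
image of cos x: -(12/13)cos x - (5/13)sin x
image of sin x: (5/13)cos x - (12/13)sin x
each image's coordinates form column j of the matrix


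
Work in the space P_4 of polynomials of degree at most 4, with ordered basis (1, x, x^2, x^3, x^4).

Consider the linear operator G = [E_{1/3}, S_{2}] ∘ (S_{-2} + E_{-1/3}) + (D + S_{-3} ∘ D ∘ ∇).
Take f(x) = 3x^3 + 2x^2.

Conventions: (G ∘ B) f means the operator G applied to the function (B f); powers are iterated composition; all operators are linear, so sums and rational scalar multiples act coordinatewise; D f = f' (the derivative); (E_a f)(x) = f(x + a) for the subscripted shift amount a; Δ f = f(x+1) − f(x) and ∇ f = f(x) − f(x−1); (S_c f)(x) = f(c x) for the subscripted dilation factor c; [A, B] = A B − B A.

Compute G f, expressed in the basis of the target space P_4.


S_{-2} f = -24x^3 + 8x^2
E_{-1/3} f = 3x^3 - x^2 - (1/3)x + 1/9
(S_{-2} + E_{-1/3}) f = -21x^3 + 7x^2 - (1/3)x + 1/9
S_{2} (S_{-2} + E_{-1/3}) f = -168x^3 + 28x^2 - (2/3)x + 1/9
E_{1/3} S_{2} (S_{-2} + E_{-1/3}) f = -168x^3 - 140x^2 - 38x - 29/9
E_{1/3} (S_{-2} + E_{-1/3}) f = -21x^3 - 14x^2 - (8/3)x
S_{2} E_{1/3} (S_{-2} + E_{-1/3}) f = -168x^3 - 56x^2 - (16/3)x
[E_{1/3}, S_{2}] (S_{-2} + E_{-1/3}) f = -84x^2 - (98/3)x - 29/9
D f = 9x^2 + 4x
∇ f = 9x^2 - 5x + 1
D ∇ f = 18x - 5
S_{-3} D ∇ f = -54x - 5
(D + S_{-3} ∘ D ∘ ∇) f = 9x^2 - 50x - 5
([E_{1/3}, S_{2}] ∘ (S_{-2} + E_{-1/3}) + (D + S_{-3} ∘ D ∘ ∇)) f = -75x^2 - (248/3)x - 74/9

g(x) = -75x^2 - (248/3)x - 74/9


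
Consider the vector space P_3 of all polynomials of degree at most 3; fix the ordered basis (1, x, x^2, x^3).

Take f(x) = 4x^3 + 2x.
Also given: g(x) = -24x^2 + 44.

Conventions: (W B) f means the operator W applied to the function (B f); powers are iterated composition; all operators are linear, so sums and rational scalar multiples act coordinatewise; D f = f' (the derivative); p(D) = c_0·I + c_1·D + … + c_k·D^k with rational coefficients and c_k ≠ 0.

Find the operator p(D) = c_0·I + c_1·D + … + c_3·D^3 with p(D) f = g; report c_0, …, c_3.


p(D) = -2·D + 2·D^3, i.e. c_0 = 0, c_1 = -2, c_2 = 0, c_3 = 2

D^0 f = 4x^3 + 2x
D^1 f = 12x^2 + 2
D^2 f = 24x
D^3 f = 24
matching coefficients of g against c_0 f + c_1 Df + … from the top degree down determines the c_i
solution: c_0 = 0, c_1 = -2, c_2 = 0, c_3 = 2


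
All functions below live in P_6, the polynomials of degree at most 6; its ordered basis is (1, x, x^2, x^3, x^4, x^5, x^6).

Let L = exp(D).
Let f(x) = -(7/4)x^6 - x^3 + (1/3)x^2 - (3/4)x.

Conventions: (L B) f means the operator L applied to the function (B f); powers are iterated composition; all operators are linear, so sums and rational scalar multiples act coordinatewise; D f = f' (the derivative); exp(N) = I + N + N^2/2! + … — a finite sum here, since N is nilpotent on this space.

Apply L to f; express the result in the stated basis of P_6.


order-1 term: -(21/2)x^5 - 3x^2 + (2/3)x - 3/4
order-2 term: -(105/4)x^4 - 3x + 1/3
order-3 term: -35x^3 - 1
order-4 term: -(105/4)x^2
order-5 term: -(21/2)x
order-6 term: -7/4
the series for exp(D) f terminates at order 6
exp(D) f = -(7/4)x^6 - (21/2)x^5 - (105/4)x^4 - 36x^3 - (347/12)x^2 - (163/12)x - 19/6

the result is g(x) = -(7/4)x^6 - (21/2)x^5 - (105/4)x^4 - 36x^3 - (347/12)x^2 - (163/12)x - 19/6


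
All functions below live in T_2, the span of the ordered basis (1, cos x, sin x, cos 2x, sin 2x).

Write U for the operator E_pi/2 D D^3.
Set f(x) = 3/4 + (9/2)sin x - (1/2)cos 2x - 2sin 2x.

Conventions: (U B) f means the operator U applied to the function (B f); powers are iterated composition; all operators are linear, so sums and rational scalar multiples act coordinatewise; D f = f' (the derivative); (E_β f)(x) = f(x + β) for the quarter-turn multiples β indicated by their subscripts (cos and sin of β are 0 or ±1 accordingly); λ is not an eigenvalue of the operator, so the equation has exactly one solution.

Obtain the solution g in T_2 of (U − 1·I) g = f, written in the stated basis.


write g with unknown coordinates in the stated basis and equate coefficients in (U − 1·I) g = f
solving from the highest basis element down gives g = -3/4 - (9/4)cos x - (9/4)sin x + (1/34)cos 2x + (2/17)sin 2x
check: U g = -(9/4)cos x + (9/4)sin x - (8/17)cos 2x - (32/17)sin 2x
so U g − 1·g = 3/4 + (9/2)sin x - (1/2)cos 2x - 2sin 2x = f ✓

the result is g(x) = -3/4 - (9/4)cos x - (9/4)sin x + (1/34)cos 2x + (2/17)sin 2x


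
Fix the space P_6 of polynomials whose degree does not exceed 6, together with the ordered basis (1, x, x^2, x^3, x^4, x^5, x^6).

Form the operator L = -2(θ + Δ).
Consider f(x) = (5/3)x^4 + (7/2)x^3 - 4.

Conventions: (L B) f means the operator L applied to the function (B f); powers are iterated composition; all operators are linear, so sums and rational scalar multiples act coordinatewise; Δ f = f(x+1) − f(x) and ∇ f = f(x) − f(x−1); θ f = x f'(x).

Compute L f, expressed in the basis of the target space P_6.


θ f = (20/3)x^4 + (21/2)x^3
Δ f = (20/3)x^3 + (41/2)x^2 + (103/6)x + 31/6
(θ + Δ) f = (20/3)x^4 + (103/6)x^3 + (41/2)x^2 + (103/6)x + 31/6
(-2(θ + Δ)) f = -(40/3)x^4 - (103/3)x^3 - 41x^2 - (103/3)x - 31/3

the result is g(x) = -(40/3)x^4 - (103/3)x^3 - 41x^2 - (103/3)x - 31/3


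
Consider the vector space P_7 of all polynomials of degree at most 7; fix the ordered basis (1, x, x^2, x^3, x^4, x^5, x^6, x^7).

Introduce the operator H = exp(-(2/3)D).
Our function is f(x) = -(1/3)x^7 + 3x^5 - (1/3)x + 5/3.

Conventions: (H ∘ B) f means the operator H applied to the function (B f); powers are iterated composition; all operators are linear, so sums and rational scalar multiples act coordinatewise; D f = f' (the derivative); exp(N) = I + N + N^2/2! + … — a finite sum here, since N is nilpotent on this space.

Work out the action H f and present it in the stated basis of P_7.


order-1 term: (14/9)x^6 - 10x^4 + 2/9
order-2 term: -(28/9)x^5 + (40/3)x^3
order-3 term: (280/81)x^4 - (80/9)x^2
order-4 term: -(560/243)x^3 + (80/27)x
order-5 term: (224/243)x^2 - 32/81
order-6 term: -(448/2187)x
order-7 term: 128/6561
the series for exp(-(2/3)D) f terminates at order 7
exp(-(2/3)D) f = -(1/3)x^7 + (14/9)x^6 - (1/9)x^5 - (530/81)x^4 + (2680/243)x^3 - (1936/243)x^2 + (5303/2187)x + 9929/6561

g(x) = -(1/3)x^7 + (14/9)x^6 - (1/9)x^5 - (530/81)x^4 + (2680/243)x^3 - (1936/243)x^2 + (5303/2187)x + 9929/6561


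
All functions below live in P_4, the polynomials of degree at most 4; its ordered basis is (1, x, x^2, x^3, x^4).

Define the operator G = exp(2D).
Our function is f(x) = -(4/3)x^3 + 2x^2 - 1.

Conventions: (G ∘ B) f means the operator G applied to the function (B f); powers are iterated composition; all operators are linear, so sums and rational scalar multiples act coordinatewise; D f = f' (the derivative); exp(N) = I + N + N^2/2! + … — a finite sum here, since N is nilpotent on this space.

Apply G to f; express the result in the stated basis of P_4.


order-1 term: -8x^2 + 8x
order-2 term: -16x + 8
order-3 term: -32/3
the series for exp(2D) f terminates at order 3
exp(2D) f = -(4/3)x^3 - 6x^2 - 8x - 11/3

g(x) = -(4/3)x^3 - 6x^2 - 8x - 11/3


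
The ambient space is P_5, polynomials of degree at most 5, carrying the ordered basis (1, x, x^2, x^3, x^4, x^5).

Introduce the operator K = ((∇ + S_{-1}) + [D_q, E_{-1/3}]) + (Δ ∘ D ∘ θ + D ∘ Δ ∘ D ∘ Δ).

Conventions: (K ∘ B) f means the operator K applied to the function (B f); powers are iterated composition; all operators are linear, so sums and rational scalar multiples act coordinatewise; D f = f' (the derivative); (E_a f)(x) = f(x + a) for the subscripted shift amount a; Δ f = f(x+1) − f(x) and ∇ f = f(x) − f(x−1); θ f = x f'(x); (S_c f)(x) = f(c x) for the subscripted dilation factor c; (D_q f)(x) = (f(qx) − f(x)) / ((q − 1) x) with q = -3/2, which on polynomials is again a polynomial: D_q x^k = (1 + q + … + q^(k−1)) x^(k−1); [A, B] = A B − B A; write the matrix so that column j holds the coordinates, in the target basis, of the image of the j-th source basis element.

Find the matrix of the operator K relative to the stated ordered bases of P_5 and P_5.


image of 1: 1
image of x: -x + 1
image of x^2: x^2 + 2x + 13/6
image of x^3: -x^3 + 3x^2 + (50/3)x + 365/36
image of x^4: x^4 + 4x^3 + (913/24)x^2 + (1253/24)x + 931/24
image of x^5: -x^5 + 5x^4 + (2335/24)x^3 + (11495/72)x^2 + (7765/36)x + 189241/1296
each image's coordinates form column j of the matrix

the matrix is [[1, 1, 13/6, 365/36, 931/24, 189241/1296]; [0, -1, 2, 50/3, 1253/24, 7765/36]; [0, 0, 1, 3, 913/24, 11495/72]; [0, 0, 0, -1, 4, 2335/24]; [0, 0, 0, 0, 1, 5]; [0, 0, 0, 0, 0, -1]] (rows listed top to bottom)


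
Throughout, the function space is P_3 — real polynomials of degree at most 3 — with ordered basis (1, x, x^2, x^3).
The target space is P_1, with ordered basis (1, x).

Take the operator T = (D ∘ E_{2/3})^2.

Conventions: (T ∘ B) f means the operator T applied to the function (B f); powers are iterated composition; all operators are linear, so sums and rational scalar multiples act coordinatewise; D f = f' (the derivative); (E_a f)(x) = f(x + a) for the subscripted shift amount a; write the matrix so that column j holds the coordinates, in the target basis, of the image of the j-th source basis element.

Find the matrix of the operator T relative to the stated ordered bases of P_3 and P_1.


the matrix is [[0, 0, 2, 8]; [0, 0, 0, 6]] (rows listed top to bottom)

image of 1: 0
image of x: 0
image of x^2: 2
image of x^3: 6x + 8
each image's coordinates form column j of the matrix


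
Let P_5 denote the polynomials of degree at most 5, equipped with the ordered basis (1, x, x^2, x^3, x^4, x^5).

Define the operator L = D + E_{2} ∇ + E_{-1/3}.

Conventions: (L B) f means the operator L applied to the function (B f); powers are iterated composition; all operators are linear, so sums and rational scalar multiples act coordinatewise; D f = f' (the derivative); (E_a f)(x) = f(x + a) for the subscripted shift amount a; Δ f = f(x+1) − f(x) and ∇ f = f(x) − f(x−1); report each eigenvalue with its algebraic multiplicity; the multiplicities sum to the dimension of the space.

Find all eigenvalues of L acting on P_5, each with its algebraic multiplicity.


image of 1: 1
image of x: x + 5/3
image of x^2: x^2 + (10/3)x + 28/9
image of x^3: x^3 + 5x^2 + (28/3)x + 188/27
image of x^4: x^4 + (20/3)x^3 + (56/3)x^2 + (752/27)x + 1216/81
image of x^5: x^5 + (25/3)x^4 + (280/9)x^3 + (1880/27)x^2 + (6080/81)x + 7532/243
the matrix is upper triangular; its diagonal is (1, 1, 1, 1, 1, 1)
for a triangular matrix the eigenvalues are the diagonal entries, with algebraic multiplicity their repetition count

λ = 1 (multiplicity 6)
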